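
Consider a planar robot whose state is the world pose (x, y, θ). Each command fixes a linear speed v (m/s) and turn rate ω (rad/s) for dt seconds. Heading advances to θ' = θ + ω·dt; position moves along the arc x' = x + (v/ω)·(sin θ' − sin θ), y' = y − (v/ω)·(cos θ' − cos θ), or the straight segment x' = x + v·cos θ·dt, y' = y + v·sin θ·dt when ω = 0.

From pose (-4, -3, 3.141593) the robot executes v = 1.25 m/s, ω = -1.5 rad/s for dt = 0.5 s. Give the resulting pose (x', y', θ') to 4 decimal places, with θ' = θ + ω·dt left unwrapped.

θ' = 3.1416 + -1.5·0.5 = 2.3916
R = v/ω = 1.25/-1.5 = -0.8333
x' = -4 + -0.8333·(sin 2.3916 − sin 3.1416) = -4.5680
y' = -3 − -0.8333·(cos 2.3916 − cos 3.1416) = -2.7764

(-4.5680, -2.7764, 2.3916)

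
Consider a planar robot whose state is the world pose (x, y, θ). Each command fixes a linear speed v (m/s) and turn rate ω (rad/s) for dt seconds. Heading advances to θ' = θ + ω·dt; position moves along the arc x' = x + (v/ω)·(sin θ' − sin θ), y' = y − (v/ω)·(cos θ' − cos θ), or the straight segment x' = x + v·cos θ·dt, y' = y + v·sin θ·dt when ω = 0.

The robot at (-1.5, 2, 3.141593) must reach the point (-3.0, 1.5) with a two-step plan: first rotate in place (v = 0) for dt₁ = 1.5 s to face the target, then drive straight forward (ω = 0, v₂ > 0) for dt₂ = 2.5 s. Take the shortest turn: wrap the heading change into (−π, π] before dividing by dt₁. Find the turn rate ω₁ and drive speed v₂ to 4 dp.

heading to target = atan2(1.5−2, -3−-1.5) = -2.8198
Δθ = wrap(-2.8198 − 3.1416) = 0.3218; ω₁ = Δθ/dt₁ = 0.2145
distance = √((-3−-1.5)² + (1.5−2)²) = 1.5811; v₂ = distance/dt₂ = 0.6325

ω₁ = 0.2145, v₂ = 0.6325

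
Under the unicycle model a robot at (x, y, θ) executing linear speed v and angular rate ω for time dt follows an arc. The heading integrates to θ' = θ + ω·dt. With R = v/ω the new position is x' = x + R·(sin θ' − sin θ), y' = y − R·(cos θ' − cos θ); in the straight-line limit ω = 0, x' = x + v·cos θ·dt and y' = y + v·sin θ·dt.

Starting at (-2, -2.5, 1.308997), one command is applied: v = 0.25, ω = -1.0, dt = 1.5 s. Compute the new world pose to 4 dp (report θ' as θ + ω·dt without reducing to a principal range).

θ' = 1.3090 + -1.0·1.5 = -0.1910
R = v/ω = 0.25/-1.0 = -0.2500
x' = -2 + -0.2500·(sin -0.1910 − sin 1.3090) = -1.7111
y' = -2.5 − -0.2500·(cos -0.1910 − cos 1.3090) = -2.3193

(-1.7111, -2.3193, -0.1910)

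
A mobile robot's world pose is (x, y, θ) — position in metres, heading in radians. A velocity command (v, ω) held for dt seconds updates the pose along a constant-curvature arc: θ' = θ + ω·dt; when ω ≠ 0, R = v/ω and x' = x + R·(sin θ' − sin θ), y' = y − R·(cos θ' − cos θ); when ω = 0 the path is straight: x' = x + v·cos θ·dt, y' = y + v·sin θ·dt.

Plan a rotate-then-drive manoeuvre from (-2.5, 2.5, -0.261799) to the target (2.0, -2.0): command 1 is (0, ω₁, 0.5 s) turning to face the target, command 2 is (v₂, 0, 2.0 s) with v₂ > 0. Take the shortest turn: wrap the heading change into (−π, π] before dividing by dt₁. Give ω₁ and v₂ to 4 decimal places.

ω₁ = -1.0472, v₂ = 3.1820

heading to target = atan2(-2−2.5, 2−-2.5) = -0.7854
Δθ = wrap(-0.7854 − -0.2618) = -0.5236; ω₁ = Δθ/dt₁ = -1.0472
distance = √((2−-2.5)² + (-2−2.5)²) = 6.3640; v₂ = distance/dt₂ = 3.1820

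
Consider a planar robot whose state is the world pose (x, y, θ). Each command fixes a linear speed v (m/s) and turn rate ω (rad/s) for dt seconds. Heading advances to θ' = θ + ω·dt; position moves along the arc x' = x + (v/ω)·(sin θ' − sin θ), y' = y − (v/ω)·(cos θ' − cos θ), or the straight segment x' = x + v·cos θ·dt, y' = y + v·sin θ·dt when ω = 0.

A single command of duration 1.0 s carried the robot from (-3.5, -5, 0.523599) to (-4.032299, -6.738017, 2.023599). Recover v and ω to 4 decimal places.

v = -2.0000, ω = 1.5000

Δθ = 2.023599 − 0.523599 = 1.500000
ω = Δθ/dt = 1.500000/1.0 = 1.5000
R = −Δy/(cos θ' − cos θ) = -1.3333
v = R·ω = -1.3333·1.5000 = -2.0000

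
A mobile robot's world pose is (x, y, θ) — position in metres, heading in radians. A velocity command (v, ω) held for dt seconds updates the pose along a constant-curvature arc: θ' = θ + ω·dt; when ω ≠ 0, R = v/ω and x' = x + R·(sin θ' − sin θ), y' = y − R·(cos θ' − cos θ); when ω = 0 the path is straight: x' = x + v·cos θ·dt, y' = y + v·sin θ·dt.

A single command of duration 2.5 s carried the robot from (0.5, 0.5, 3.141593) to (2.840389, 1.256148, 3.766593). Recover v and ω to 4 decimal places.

Δθ = 3.766593 − 3.141593 = 0.625000
ω = Δθ/dt = 0.625000/2.5 = 0.2500
R = Δx/(sin θ' − sin θ) = -4.0000
v = R·ω = -4.0000·0.2500 = -1.0000

v = -1.0000, ω = 0.2500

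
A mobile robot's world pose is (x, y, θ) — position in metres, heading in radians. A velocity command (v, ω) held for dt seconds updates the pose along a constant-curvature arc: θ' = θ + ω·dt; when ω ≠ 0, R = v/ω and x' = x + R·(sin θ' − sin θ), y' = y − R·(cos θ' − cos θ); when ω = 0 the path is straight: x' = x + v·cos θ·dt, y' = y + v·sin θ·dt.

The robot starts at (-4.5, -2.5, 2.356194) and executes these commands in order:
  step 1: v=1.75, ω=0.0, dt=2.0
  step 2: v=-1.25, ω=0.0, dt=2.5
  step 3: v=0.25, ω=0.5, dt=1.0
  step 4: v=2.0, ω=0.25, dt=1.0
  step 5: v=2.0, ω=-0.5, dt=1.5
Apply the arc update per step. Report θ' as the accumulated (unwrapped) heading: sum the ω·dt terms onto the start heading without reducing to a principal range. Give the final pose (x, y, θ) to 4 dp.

step 1: θ'=2.3562 (straight) → pose (-6.9749, -0.0251, 2.3562)
step 2: θ'=2.3562 (straight) → pose (-4.7652, -2.2348, 2.3562)
step 3: θ'=2.8562 (R=0.5000) → pose (-4.9779, -2.1086, 2.8562)
step 4: θ'=3.1062 (R=8.0000) → pose (-6.9471, -1.7900, 3.1062)
step 5: θ'=2.3562 (R=-4.0000) → pose (-9.6340, -0.6210, 2.3562)

(-9.6340, -0.6210, 2.3562)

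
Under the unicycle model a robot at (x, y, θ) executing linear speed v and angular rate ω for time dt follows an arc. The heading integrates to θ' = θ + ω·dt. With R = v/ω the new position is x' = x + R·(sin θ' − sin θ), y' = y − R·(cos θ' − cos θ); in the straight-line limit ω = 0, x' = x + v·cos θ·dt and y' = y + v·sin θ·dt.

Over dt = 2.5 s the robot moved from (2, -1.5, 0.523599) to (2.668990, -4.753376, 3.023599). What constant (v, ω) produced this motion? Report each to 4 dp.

v = -1.7500, ω = 1.0000

Δθ = 3.023599 − 0.523599 = 2.500000
ω = Δθ/dt = 2.500000/2.5 = 1.0000
R = −Δy/(cos θ' − cos θ) = -1.7500
v = R·ω = -1.7500·1.0000 = -1.7500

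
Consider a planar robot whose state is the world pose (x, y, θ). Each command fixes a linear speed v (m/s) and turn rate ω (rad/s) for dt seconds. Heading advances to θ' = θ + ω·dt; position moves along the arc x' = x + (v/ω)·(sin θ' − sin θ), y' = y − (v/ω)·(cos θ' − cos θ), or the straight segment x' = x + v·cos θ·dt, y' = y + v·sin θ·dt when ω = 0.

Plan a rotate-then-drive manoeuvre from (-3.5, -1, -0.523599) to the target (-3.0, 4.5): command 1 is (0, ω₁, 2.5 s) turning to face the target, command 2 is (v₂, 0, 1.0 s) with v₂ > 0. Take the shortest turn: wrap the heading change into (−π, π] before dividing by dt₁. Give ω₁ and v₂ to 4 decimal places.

heading to target = atan2(4.5−-1, -3−-3.5) = 1.4801
Δθ = wrap(1.4801 − -0.5236) = 2.0037; ω₁ = Δθ/dt₁ = 0.8015
distance = √((-3−-3.5)² + (4.5−-1)²) = 5.5227; v₂ = distance/dt₂ = 5.5227

ω₁ = 0.8015, v₂ = 5.5227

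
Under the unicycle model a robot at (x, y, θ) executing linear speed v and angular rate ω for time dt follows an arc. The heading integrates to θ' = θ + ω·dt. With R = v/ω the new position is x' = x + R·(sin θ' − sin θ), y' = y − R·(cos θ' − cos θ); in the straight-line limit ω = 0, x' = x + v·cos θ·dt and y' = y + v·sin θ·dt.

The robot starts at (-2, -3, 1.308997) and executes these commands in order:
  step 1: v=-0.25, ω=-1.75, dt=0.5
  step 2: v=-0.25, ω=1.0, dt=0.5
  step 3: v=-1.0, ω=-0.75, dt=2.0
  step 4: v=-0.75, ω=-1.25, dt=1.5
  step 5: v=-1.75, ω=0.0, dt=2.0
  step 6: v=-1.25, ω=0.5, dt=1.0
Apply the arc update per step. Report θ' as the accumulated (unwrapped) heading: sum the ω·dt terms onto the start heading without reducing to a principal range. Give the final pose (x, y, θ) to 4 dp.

step 1: θ'=0.4340 (R=0.1429) → pose (-2.0779, -3.0926, 0.4340)
step 2: θ'=0.9340 (R=-0.2500) → pose (-2.1738, -3.1708, 0.9340)
step 3: θ'=-0.5660 (R=1.3333) → pose (-3.9608, -3.5034, -0.5660)
step 4: θ'=-2.4410 (R=0.6000) → pose (-4.0259, -2.5383, -2.4410)
step 5: θ'=-2.4410 (straight) → pose (-1.3502, -0.2819, -2.4410)
step 6: θ'=-1.9410 (R=-2.5000) → pose (-0.6313, 0.7247, -1.9410)

(-0.6313, 0.7247, -1.9410)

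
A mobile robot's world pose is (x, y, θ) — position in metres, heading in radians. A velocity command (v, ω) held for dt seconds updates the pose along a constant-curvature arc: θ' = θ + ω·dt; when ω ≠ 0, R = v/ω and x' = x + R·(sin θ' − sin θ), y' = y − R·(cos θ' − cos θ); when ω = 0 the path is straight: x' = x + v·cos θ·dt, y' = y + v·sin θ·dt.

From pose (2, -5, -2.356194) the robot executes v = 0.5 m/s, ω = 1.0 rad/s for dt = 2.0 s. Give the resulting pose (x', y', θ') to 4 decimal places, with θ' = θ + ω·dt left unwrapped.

θ' = -2.3562 + 1.0·2.0 = -0.3562
R = v/ω = 0.5/1.0 = 0.5000
x' = 2 + 0.5000·(sin -0.3562 − sin -2.3562) = 2.1792
y' = -5 − 0.5000·(cos -0.3562 − cos -2.3562) = -5.8222

(2.1792, -5.8222, -0.3562)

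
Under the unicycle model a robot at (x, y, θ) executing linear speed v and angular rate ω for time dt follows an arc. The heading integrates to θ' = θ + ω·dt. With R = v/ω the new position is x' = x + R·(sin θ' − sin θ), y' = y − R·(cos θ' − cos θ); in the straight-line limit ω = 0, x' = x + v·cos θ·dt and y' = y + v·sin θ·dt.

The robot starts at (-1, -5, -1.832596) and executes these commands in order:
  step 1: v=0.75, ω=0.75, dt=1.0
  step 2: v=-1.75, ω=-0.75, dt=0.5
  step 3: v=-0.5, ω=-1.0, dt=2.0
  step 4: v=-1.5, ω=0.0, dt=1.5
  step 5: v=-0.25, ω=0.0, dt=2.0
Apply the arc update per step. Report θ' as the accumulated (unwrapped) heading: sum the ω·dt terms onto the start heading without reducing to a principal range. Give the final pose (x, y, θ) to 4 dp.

(2.0911, -5.2199, -3.4576)

step 1: θ'=-1.0826 (R=1.0000) → pose (-0.9173, -5.7279, -1.0826)
step 2: θ'=-1.4576 (R=2.3333) → pose (-1.1749, -4.8970, -1.4576)
step 3: θ'=-3.4576 (R=0.5000) → pose (-0.5227, -4.3653, -3.4576)
step 4: θ'=-3.4576 (straight) → pose (1.6159, -5.0645, -3.4576)
step 5: θ'=-3.4576 (straight) → pose (2.0911, -5.2199, -3.4576)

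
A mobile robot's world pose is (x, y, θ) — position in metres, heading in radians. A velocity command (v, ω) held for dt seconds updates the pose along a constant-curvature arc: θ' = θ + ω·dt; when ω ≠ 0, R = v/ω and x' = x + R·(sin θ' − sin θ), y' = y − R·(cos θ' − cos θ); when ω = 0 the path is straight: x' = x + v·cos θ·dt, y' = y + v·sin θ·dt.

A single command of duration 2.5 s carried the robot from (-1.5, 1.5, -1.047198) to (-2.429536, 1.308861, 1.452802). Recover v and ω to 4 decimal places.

Δθ = 1.452802 − -1.047198 = 2.500000
ω = Δθ/dt = 2.500000/2.5 = 1.0000
R = Δx/(sin θ' − sin θ) = -0.5000
v = R·ω = -0.5000·1.0000 = -0.5000

v = -0.5000, ω = 1.0000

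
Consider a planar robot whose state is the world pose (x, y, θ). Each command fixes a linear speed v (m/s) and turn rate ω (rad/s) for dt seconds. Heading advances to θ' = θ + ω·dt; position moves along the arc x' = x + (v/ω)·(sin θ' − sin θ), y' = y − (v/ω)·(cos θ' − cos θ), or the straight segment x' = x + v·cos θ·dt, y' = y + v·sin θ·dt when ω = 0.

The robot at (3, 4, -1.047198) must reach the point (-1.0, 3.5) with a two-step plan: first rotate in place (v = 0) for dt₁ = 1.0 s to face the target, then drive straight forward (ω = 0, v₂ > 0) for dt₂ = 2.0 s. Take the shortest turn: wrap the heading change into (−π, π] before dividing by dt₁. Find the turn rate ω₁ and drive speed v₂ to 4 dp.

heading to target = atan2(3.5−4, -1−3) = -3.0172
Δθ = wrap(-3.0172 − -1.0472) = -1.9700; ω₁ = Δθ/dt₁ = -1.9700
distance = √((-1−3)² + (3.5−4)²) = 4.0311; v₂ = distance/dt₂ = 2.0156

ω₁ = -1.9700, v₂ = 2.0156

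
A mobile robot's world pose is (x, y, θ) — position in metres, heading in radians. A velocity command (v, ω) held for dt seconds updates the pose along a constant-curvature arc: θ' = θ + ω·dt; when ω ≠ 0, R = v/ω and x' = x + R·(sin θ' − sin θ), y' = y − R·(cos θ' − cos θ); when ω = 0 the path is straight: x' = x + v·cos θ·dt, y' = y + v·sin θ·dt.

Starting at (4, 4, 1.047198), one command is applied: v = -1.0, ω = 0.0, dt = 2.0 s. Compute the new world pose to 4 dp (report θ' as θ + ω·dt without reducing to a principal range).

θ' = 1.0472 + 0.0·2.0 = 1.0472
ω = 0 → straight: x' = 4 + -1.0·cos(1.0472)·2.0 = 3.0000
y' = 4 + -1.0·sin(1.0472)·2.0 = 2.2679

(3.0000, 2.2679, 1.0472)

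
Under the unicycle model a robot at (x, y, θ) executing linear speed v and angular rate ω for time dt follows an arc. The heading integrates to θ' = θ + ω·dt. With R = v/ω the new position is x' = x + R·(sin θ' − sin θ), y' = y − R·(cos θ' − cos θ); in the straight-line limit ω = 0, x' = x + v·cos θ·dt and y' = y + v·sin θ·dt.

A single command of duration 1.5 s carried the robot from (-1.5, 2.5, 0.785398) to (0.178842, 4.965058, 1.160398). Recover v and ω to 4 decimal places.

Δθ = 1.160398 − 0.785398 = 0.375000
ω = Δθ/dt = 0.375000/1.5 = 0.2500
R = −Δy/(cos θ' − cos θ) = 8.0000
v = R·ω = 8.0000·0.2500 = 2.0000

v = 2.0000, ω = 0.2500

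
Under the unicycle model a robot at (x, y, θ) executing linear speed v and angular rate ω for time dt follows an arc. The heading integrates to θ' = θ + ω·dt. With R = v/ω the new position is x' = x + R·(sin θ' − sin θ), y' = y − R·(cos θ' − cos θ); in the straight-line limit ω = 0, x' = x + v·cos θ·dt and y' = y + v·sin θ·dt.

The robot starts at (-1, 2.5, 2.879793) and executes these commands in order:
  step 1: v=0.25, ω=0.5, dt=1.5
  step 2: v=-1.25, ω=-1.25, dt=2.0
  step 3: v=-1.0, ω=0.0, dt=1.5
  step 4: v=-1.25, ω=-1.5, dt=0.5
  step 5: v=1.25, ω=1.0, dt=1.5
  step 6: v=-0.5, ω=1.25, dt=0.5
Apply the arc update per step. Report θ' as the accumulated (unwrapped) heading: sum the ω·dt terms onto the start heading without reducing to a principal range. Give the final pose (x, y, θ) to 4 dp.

(-0.2049, 0.7150, 2.5048)

step 1: θ'=3.6298 (R=0.5000) → pose (-1.3639, 2.4586, 3.6298)
step 2: θ'=1.1298 (R=1.0000) → pose (0.0094, 1.1486, 1.1298)
step 3: θ'=1.1298 (straight) → pose (-0.6308, -0.2079, 1.1298)
step 4: θ'=0.3798 (R=0.8333) → pose (-1.0755, -0.6261, 0.3798)
step 5: θ'=1.8798 (R=1.2500) → pose (-0.3481, 0.9149, 1.8798)
step 6: θ'=2.5048 (R=-0.4000) → pose (-0.2049, 0.7150, 2.5048)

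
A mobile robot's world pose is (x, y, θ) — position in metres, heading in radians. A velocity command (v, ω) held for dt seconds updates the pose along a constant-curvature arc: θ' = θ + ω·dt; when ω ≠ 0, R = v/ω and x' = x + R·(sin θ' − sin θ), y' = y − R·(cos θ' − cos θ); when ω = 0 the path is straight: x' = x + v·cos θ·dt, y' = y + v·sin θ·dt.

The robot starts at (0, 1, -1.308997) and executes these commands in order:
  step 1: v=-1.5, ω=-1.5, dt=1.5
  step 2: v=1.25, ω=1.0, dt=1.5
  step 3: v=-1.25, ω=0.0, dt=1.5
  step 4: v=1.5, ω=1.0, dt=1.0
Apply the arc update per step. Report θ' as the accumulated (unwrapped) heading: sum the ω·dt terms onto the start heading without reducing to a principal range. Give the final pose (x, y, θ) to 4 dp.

step 1: θ'=-3.5590 (R=1.0000) → pose (1.3713, 2.1730, -3.5590)
step 2: θ'=-2.0590 (R=1.2500) → pose (-0.2394, 1.6166, -2.0590)
step 3: θ'=-2.0590 (straight) → pose (0.6401, 3.2725, -2.0590)
step 4: θ'=-1.0590 (R=1.5000) → pose (0.6570, 1.8344, -1.0590)

(0.6570, 1.8344, -1.0590)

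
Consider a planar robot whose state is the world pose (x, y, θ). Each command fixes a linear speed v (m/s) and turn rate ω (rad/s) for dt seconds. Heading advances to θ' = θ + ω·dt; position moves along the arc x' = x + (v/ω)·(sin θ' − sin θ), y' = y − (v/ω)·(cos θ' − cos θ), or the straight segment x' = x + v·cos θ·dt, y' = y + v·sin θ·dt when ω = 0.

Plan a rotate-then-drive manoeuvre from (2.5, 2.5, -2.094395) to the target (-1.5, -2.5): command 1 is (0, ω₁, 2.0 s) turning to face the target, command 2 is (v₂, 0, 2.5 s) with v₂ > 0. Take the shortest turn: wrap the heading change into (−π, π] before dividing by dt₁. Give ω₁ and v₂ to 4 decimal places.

heading to target = atan2(-2.5−2.5, -1.5−2.5) = -2.2455
Δθ = wrap(-2.2455 − -2.0944) = -0.1511; ω₁ = Δθ/dt₁ = -0.0756
distance = √((-1.5−2.5)² + (-2.5−2.5)²) = 6.4031; v₂ = distance/dt₂ = 2.5612

ω₁ = -0.0756, v₂ = 2.5612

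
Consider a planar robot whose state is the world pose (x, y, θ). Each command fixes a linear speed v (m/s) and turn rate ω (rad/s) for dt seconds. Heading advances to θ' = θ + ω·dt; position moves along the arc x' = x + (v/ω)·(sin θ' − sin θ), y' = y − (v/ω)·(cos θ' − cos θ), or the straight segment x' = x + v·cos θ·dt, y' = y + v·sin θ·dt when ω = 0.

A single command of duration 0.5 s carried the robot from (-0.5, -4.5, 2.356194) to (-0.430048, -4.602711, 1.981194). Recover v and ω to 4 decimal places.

Δθ = 1.981194 − 2.356194 = -0.375000
ω = Δθ/dt = -0.375000/0.5 = -0.7500
R = −Δy/(cos θ' − cos θ) = 0.3333
v = R·ω = 0.3333·-0.7500 = -0.2500

v = -0.2500, ω = -0.7500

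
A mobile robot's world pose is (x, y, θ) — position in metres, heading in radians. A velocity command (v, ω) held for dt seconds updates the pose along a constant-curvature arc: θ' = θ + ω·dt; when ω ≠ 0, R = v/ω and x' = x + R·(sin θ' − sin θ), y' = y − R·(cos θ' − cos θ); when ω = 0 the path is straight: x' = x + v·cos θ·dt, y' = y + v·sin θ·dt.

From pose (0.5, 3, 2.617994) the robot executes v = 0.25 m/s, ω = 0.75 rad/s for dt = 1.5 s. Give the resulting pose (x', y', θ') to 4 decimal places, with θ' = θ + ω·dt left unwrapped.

(0.1447, 2.9862, 3.7430)

θ' = 2.6180 + 0.75·1.5 = 3.7430
R = v/ω = 0.25/0.75 = 0.3333
x' = 0.5 + 0.3333·(sin 3.7430 − sin 2.6180) = 0.1447
y' = 3 − 0.3333·(cos 3.7430 − cos 2.6180) = 2.9862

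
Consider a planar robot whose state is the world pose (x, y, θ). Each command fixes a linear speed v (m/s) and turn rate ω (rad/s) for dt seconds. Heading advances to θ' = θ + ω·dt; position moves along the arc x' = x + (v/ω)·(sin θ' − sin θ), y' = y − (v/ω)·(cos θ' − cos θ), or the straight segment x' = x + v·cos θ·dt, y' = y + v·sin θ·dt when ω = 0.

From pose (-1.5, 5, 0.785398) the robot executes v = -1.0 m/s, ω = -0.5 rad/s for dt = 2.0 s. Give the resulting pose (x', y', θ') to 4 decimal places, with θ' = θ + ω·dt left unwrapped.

(-3.3401, 4.4601, -0.2146)

θ' = 0.7854 + -0.5·2.0 = -0.2146
R = v/ω = -1.0/-0.5 = 2.0000
x' = -1.5 + 2.0000·(sin -0.2146 − sin 0.7854) = -3.3401
y' = 5 − 2.0000·(cos -0.2146 − cos 0.7854) = 4.4601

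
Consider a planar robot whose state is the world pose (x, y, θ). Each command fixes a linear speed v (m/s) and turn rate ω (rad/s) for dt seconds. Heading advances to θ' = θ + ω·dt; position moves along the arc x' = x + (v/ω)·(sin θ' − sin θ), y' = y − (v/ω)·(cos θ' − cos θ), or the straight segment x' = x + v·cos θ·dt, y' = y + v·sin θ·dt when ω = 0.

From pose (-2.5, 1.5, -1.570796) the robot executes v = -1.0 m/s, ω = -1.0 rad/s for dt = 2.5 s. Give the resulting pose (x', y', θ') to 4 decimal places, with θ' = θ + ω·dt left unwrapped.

(-0.6989, 2.0985, -4.0708)

θ' = -1.5708 + -1.0·2.5 = -4.0708
R = v/ω = -1.0/-1.0 = 1.0000
x' = -2.5 + 1.0000·(sin -4.0708 − sin -1.5708) = -0.6989
y' = 1.5 − 1.0000·(cos -4.0708 − cos -1.5708) = 2.0985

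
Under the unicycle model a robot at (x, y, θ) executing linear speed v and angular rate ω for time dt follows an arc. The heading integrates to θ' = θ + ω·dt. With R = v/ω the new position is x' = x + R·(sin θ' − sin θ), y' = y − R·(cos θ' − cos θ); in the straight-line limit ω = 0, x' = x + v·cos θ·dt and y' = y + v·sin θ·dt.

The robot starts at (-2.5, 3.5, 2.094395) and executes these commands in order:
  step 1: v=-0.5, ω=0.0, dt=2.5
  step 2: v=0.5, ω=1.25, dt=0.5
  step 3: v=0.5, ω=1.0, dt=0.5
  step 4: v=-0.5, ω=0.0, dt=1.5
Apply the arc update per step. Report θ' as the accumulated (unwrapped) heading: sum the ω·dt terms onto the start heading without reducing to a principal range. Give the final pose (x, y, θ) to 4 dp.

step 1: θ'=2.0944 (straight) → pose (-1.8750, 2.4175, 2.0944)
step 2: θ'=2.7194 (R=0.4000) → pose (-2.0575, 2.5823, 2.7194)
step 3: θ'=3.2194 (R=0.5000) → pose (-2.3012, 2.6247, 3.2194)
step 4: θ'=3.2194 (straight) → pose (-1.5535, 2.6830, 3.2194)

(-1.5535, 2.6830, 3.2194)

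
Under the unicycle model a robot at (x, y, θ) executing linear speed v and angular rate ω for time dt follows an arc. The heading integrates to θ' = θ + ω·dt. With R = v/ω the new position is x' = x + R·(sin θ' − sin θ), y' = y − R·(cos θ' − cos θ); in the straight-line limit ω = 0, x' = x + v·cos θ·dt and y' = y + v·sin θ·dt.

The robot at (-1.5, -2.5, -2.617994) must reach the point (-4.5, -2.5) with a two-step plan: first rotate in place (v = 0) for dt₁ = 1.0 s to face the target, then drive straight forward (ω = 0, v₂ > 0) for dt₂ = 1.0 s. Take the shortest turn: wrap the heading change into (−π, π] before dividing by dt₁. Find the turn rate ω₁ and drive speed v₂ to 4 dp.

ω₁ = -0.5236, v₂ = 3.0000

heading to target = atan2(-2.5−-2.5, -4.5−-1.5) = 3.1416
Δθ = wrap(3.1416 − -2.6180) = -0.5236; ω₁ = Δθ/dt₁ = -0.5236
distance = √((-4.5−-1.5)² + (-2.5−-2.5)²) = 3.0000; v₂ = distance/dt₂ = 3.0000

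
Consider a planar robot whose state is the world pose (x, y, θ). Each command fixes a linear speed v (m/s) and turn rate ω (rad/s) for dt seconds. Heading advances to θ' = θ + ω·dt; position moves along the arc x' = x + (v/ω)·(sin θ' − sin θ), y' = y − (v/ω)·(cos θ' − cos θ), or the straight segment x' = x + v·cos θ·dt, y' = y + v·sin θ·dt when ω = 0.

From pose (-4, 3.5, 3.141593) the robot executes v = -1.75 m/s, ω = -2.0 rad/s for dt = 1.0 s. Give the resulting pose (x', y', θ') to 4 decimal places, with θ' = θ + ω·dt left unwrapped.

(-3.2044, 2.2609, 1.1416)

θ' = 3.1416 + -2.0·1.0 = 1.1416
R = v/ω = -1.75/-2.0 = 0.8750
x' = -4 + 0.8750·(sin 1.1416 − sin 3.1416) = -3.2044
y' = 3.5 − 0.8750·(cos 1.1416 − cos 3.1416) = 2.2609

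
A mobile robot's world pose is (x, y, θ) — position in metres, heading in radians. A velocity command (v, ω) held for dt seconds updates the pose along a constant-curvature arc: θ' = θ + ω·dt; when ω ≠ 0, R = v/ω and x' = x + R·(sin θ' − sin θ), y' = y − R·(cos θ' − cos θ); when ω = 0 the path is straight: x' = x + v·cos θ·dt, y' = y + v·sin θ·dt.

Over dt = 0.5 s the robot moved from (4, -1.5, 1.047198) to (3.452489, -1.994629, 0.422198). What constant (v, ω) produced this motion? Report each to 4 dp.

Δθ = 0.422198 − 1.047198 = -0.625000
ω = Δθ/dt = -0.625000/0.5 = -1.2500
R = Δx/(sin θ' − sin θ) = 1.2000
v = R·ω = 1.2000·-1.2500 = -1.5000

v = -1.5000, ω = -1.2500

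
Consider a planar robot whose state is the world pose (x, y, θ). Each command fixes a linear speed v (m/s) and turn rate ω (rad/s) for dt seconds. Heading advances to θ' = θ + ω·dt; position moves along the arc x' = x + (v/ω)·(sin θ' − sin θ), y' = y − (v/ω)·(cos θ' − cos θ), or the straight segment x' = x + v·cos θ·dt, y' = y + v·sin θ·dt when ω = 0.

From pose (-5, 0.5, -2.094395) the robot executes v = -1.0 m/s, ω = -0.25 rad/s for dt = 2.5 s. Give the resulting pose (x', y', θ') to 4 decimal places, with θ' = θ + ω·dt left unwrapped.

(-3.1750, 2.1488, -2.7194)

θ' = -2.0944 + -0.25·2.5 = -2.7194
R = v/ω = -1.0/-0.25 = 4.0000
x' = -5 + 4.0000·(sin -2.7194 − sin -2.0944) = -3.1750
y' = 0.5 − 4.0000·(cos -2.7194 − cos -2.0944) = 2.1488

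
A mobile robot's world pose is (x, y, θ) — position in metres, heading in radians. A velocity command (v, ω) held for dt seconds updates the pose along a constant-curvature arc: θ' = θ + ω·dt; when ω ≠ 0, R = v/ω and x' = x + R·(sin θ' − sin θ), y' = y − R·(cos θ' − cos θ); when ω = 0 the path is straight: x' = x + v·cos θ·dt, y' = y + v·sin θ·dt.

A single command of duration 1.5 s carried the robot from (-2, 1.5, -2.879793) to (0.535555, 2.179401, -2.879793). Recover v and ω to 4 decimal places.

Δθ = -2.879793 − -2.879793 = 0.000000
ω = Δθ/dt = 0.000000/1.5 = 0.0000
ω = 0 → v = (Δx·cos θ + Δy·sin θ)/dt = -1.7500

v = -1.7500, ω = 0.0000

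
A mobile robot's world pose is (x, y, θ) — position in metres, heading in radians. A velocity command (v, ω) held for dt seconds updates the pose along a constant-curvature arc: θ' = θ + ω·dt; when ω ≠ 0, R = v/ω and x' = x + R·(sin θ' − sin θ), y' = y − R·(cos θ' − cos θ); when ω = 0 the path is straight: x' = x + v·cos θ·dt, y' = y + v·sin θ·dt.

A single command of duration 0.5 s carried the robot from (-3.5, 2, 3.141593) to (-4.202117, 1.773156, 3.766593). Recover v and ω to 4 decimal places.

v = 1.5000, ω = 1.2500

Δθ = 3.766593 − 3.141593 = 0.625000
ω = Δθ/dt = 0.625000/0.5 = 1.2500
R = Δx/(sin θ' − sin θ) = 1.2000
v = R·ω = 1.2000·1.2500 = 1.5000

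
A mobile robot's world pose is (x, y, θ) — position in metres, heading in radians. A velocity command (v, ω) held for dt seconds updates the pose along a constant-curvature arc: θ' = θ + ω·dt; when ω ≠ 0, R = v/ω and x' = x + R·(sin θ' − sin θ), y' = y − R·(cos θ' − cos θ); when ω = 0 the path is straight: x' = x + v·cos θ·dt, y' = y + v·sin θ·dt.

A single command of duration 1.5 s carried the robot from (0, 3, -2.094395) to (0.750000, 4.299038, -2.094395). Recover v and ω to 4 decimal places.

Δθ = -2.094395 − -2.094395 = 0.000000
ω = Δθ/dt = 0.000000/1.5 = 0.0000
ω = 0 → v = (Δx·cos θ + Δy·sin θ)/dt = -1.0000

v = -1.0000, ω = 0.0000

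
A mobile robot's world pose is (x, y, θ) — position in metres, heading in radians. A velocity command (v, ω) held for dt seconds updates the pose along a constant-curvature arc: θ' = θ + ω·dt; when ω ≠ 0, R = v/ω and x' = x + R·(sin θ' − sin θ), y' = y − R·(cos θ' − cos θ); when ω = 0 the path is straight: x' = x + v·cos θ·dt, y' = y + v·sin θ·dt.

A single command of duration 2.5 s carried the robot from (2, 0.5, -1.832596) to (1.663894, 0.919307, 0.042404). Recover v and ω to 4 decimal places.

Δθ = 0.042404 − -1.832596 = 1.875000
ω = Δθ/dt = 1.875000/2.5 = 0.7500
R = −Δy/(cos θ' − cos θ) = -0.3333
v = R·ω = -0.3333·0.7500 = -0.2500

v = -0.2500, ω = 0.7500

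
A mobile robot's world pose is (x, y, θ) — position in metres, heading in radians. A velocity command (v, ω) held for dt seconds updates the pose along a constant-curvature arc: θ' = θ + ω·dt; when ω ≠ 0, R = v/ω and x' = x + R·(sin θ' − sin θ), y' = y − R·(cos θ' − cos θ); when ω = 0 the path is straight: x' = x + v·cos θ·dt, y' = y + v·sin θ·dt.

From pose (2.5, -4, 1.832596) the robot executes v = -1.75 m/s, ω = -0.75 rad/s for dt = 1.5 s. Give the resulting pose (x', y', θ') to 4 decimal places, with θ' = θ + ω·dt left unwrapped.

θ' = 1.8326 + -0.75·1.5 = 0.7076
R = v/ω = -1.75/-0.75 = 2.3333
x' = 2.5 + 2.3333·(sin 0.7076 − sin 1.8326) = 1.7629
y' = -4 − 2.3333·(cos 0.7076 − cos 1.8326) = -6.3771

(1.7629, -6.3771, 0.7076)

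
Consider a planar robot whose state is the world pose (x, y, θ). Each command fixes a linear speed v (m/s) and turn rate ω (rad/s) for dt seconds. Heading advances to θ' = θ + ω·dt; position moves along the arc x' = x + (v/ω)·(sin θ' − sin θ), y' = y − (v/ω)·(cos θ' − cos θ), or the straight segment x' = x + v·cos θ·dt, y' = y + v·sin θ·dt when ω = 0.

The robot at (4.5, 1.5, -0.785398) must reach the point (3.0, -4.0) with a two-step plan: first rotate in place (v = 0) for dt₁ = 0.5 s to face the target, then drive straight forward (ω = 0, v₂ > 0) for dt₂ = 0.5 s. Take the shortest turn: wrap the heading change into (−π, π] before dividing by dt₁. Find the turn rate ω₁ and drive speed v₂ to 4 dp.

ω₁ = -2.1033, v₂ = 11.4018

heading to target = atan2(-4−1.5, 3−4.5) = -1.8370
Δθ = wrap(-1.8370 − -0.7854) = -1.0517; ω₁ = Δθ/dt₁ = -2.1033
distance = √((3−4.5)² + (-4−1.5)²) = 5.7009; v₂ = distance/dt₂ = 11.4018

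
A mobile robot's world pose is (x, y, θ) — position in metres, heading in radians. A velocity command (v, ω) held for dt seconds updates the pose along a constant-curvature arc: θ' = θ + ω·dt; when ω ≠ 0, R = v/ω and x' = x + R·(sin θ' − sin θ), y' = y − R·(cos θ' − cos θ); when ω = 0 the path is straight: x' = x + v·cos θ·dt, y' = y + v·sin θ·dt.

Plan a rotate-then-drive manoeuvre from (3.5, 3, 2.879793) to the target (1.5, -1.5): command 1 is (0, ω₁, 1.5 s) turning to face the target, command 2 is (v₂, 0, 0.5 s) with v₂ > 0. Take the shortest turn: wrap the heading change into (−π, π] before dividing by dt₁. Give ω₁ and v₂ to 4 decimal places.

ω₁ = 0.9429, v₂ = 9.8489

heading to target = atan2(-1.5−3, 1.5−3.5) = -1.9890
Δθ = wrap(-1.9890 − 2.8798) = 1.4144; ω₁ = Δθ/dt₁ = 0.9429
distance = √((1.5−3.5)² + (-1.5−3)²) = 4.9244; v₂ = distance/dt₂ = 9.8489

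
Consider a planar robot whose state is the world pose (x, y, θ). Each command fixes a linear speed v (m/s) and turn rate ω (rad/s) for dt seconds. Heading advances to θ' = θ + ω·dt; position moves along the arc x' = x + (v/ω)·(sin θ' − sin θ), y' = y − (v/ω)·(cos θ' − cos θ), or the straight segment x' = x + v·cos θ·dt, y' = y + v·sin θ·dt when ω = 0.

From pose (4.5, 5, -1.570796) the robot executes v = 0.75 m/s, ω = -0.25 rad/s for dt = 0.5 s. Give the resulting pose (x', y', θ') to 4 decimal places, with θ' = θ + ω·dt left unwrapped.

θ' = -1.5708 + -0.25·0.5 = -1.6958
R = v/ω = 0.75/-0.25 = -3.0000
x' = 4.5 + -3.0000·(sin -1.6958 − sin -1.5708) = 4.4766
y' = 5 − -3.0000·(cos -1.6958 − cos -1.5708) = 4.6260

(4.4766, 4.6260, -1.6958)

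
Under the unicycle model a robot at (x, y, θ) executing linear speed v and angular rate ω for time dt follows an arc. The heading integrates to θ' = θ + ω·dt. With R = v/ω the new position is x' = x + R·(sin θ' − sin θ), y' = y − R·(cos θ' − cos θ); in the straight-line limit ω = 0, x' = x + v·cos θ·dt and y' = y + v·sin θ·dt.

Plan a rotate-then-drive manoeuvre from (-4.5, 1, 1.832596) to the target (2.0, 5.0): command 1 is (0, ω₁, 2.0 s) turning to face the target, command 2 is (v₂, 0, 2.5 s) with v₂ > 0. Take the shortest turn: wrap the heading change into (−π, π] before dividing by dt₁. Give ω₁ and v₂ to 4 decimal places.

heading to target = atan2(5−1, 2−-4.5) = 0.5517
Δθ = wrap(0.5517 − 1.8326) = -1.2809; ω₁ = Δθ/dt₁ = -0.6405
distance = √((2−-4.5)² + (5−1)²) = 7.6322; v₂ = distance/dt₂ = 3.0529

ω₁ = -0.6405, v₂ = 3.0529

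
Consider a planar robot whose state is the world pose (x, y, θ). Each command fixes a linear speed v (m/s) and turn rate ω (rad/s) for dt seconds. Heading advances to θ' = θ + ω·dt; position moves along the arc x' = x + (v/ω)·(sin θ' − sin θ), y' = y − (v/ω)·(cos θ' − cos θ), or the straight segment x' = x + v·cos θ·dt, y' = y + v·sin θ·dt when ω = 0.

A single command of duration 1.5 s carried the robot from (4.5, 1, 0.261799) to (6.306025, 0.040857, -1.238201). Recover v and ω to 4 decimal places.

v = 1.5000, ω = -1.0000

Δθ = -1.238201 − 0.261799 = -1.500000
ω = Δθ/dt = -1.500000/1.5 = -1.0000
R = Δx/(sin θ' − sin θ) = -1.5000
v = R·ω = -1.5000·-1.0000 = 1.5000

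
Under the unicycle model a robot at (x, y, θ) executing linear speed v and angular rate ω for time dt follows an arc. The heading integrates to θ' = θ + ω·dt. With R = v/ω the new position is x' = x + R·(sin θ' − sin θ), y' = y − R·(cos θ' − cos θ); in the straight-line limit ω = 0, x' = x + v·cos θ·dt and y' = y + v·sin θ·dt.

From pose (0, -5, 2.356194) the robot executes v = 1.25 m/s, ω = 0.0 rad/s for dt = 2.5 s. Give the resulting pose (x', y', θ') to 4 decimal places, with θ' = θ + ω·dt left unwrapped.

(-2.2097, -2.7903, 2.3562)

θ' = 2.3562 + 0.0·2.5 = 2.3562
ω = 0 → straight: x' = 0 + 1.25·cos(2.3562)·2.5 = -2.2097
y' = -5 + 1.25·sin(2.3562)·2.5 = -2.7903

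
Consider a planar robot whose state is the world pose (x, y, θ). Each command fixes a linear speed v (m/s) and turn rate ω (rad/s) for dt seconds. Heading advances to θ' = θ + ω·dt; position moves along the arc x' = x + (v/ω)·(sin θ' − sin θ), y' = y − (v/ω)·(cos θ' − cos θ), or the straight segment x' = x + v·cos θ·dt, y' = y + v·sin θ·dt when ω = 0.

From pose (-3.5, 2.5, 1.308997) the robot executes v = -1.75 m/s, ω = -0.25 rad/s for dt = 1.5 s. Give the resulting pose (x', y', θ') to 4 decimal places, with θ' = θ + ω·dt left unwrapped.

θ' = 1.3090 + -0.25·1.5 = 0.9340
R = v/ω = -1.75/-0.25 = 7.0000
x' = -3.5 + 7.0000·(sin 0.9340 − sin 1.3090) = -4.6335
y' = 2.5 − 7.0000·(cos 0.9340 − cos 1.3090) = 0.1494

(-4.6335, 0.1494, 0.9340)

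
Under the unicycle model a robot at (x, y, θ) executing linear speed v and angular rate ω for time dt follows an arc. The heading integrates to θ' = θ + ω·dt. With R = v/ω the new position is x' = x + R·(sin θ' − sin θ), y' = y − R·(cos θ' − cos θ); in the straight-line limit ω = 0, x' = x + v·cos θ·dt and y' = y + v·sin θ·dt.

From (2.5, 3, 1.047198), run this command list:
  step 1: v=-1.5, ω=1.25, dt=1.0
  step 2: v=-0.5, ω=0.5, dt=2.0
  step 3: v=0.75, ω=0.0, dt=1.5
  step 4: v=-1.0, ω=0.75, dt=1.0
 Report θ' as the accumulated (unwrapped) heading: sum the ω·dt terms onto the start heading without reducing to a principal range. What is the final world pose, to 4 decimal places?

(3.2757, 1.5992, 4.0472)

step 1: θ'=2.2972 (R=-1.2000) → pose (2.6421, 1.6030, 2.2972)
step 2: θ'=3.2972 (R=-1.0000) → pose (3.5447, 1.2792, 3.2972)
step 3: θ'=3.2972 (straight) → pose (2.4333, 1.1049, 3.2972)
step 4: θ'=4.0472 (R=-1.3333) → pose (3.2757, 1.5992, 4.0472)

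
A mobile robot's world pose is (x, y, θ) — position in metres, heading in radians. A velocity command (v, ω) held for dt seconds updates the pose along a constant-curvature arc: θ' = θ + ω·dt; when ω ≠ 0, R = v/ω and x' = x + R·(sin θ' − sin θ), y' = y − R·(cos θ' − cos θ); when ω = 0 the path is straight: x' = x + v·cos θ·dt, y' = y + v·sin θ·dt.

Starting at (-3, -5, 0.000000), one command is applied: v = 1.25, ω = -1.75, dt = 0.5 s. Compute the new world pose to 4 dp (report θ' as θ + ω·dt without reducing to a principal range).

θ' = 0.0000 + -1.75·0.5 = -0.8750
R = v/ω = 1.25/-1.75 = -0.7143
x' = -3 + -0.7143·(sin -0.8750 − sin 0.0000) = -2.4518
y' = -5 − -0.7143·(cos -0.8750 − cos 0.0000) = -5.2564

(-2.4518, -5.2564, -0.8750)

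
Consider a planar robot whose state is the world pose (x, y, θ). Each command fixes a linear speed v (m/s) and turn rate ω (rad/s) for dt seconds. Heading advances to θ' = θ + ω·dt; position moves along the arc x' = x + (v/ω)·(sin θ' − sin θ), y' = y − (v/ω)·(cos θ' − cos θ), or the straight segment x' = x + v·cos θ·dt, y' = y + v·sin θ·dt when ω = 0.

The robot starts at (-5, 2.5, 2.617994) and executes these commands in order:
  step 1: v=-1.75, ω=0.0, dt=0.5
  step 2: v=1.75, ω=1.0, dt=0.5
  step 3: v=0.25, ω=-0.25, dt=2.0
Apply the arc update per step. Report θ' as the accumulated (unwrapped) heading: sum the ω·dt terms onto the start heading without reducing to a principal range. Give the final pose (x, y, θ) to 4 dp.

(-5.5523, 2.4302, 2.6180)

step 1: θ'=2.6180 (straight) → pose (-4.2422, 2.0625, 2.6180)
step 2: θ'=3.1180 (R=1.7500) → pose (-5.0759, 2.2965, 3.1180)
step 3: θ'=2.6180 (R=-1.0000) → pose (-5.5523, 2.4302, 2.6180)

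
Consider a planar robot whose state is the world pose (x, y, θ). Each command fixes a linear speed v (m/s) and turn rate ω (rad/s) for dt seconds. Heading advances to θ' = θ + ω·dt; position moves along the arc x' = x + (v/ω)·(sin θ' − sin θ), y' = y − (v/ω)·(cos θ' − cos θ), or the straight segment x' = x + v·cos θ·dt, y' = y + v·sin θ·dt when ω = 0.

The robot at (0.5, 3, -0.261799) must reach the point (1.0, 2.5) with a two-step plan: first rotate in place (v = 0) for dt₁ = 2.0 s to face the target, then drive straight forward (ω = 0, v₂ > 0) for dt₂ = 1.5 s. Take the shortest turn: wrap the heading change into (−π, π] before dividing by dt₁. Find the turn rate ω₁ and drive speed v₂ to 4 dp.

heading to target = atan2(2.5−3, 1−0.5) = -0.7854
Δθ = wrap(-0.7854 − -0.2618) = -0.5236; ω₁ = Δθ/dt₁ = -0.2618
distance = √((1−0.5)² + (2.5−3)²) = 0.7071; v₂ = distance/dt₂ = 0.4714

ω₁ = -0.2618, v₂ = 0.4714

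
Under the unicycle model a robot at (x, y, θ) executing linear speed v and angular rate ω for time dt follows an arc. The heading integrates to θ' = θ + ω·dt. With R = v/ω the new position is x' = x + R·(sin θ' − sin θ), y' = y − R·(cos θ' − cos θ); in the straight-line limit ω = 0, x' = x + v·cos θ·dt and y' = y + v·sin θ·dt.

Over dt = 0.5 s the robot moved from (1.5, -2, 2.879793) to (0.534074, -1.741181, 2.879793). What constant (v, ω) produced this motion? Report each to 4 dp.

Δθ = 2.879793 − 2.879793 = 0.000000
ω = Δθ/dt = 0.000000/0.5 = 0.0000
ω = 0 → v = (Δx·cos θ + Δy·sin θ)/dt = 2.0000

v = 2.0000, ω = 0.0000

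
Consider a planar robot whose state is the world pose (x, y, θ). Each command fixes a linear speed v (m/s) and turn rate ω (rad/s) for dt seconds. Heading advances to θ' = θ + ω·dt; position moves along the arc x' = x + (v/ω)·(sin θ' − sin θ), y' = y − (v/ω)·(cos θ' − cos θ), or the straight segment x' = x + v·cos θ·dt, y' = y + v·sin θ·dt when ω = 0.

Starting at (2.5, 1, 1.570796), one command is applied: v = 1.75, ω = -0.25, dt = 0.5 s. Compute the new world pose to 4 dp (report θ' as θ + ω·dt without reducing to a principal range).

(2.5546, 1.8727, 1.4458)

θ' = 1.5708 + -0.25·0.5 = 1.4458
R = v/ω = 1.75/-0.25 = -7.0000
x' = 2.5 + -7.0000·(sin 1.4458 − sin 1.5708) = 2.5546
y' = 1 − -7.0000·(cos 1.4458 − cos 1.5708) = 1.8727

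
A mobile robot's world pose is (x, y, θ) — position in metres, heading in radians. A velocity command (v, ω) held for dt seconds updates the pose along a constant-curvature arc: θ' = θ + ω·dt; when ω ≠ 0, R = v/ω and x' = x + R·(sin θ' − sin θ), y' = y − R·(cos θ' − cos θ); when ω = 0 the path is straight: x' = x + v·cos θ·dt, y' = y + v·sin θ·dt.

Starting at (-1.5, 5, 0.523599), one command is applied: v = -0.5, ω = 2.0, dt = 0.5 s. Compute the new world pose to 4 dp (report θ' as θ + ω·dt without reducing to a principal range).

θ' = 0.5236 + 2.0·0.5 = 1.5236
R = v/ω = -0.5/2.0 = -0.2500
x' = -1.5 + -0.2500·(sin 1.5236 − sin 0.5236) = -1.6247
y' = 5 − -0.2500·(cos 1.5236 − cos 0.5236) = 4.7953

(-1.6247, 4.7953, 1.5236)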